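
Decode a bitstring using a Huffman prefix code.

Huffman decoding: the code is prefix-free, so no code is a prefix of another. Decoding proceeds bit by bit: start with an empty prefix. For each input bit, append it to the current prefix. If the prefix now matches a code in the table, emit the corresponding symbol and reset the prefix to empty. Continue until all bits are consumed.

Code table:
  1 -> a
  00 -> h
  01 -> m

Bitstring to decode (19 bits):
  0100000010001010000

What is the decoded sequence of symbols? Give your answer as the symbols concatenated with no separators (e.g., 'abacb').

Answer: mhhhahmmhh

Derivation:
Bit 0: prefix='0' (no match yet)
Bit 1: prefix='01' -> emit 'm', reset
Bit 2: prefix='0' (no match yet)
Bit 3: prefix='00' -> emit 'h', reset
Bit 4: prefix='0' (no match yet)
Bit 5: prefix='00' -> emit 'h', reset
Bit 6: prefix='0' (no match yet)
Bit 7: prefix='00' -> emit 'h', reset
Bit 8: prefix='1' -> emit 'a', reset
Bit 9: prefix='0' (no match yet)
Bit 10: prefix='00' -> emit 'h', reset
Bit 11: prefix='0' (no match yet)
Bit 12: prefix='01' -> emit 'm', reset
Bit 13: prefix='0' (no match yet)
Bit 14: prefix='01' -> emit 'm', reset
Bit 15: prefix='0' (no match yet)
Bit 16: prefix='00' -> emit 'h', reset
Bit 17: prefix='0' (no match yet)
Bit 18: prefix='00' -> emit 'h', reset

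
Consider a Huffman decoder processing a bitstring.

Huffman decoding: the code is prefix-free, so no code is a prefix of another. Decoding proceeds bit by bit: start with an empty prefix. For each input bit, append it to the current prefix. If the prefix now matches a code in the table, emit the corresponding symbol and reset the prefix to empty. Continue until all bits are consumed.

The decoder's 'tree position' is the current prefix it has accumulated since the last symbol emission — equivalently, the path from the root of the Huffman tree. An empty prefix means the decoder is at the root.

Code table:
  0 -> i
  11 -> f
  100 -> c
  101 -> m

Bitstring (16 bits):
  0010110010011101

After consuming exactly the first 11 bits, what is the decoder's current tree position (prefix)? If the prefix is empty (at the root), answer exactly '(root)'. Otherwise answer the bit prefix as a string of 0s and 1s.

Bit 0: prefix='0' -> emit 'i', reset
Bit 1: prefix='0' -> emit 'i', reset
Bit 2: prefix='1' (no match yet)
Bit 3: prefix='10' (no match yet)
Bit 4: prefix='101' -> emit 'm', reset
Bit 5: prefix='1' (no match yet)
Bit 6: prefix='10' (no match yet)
Bit 7: prefix='100' -> emit 'c', reset
Bit 8: prefix='1' (no match yet)
Bit 9: prefix='10' (no match yet)
Bit 10: prefix='100' -> emit 'c', reset

Answer: (root)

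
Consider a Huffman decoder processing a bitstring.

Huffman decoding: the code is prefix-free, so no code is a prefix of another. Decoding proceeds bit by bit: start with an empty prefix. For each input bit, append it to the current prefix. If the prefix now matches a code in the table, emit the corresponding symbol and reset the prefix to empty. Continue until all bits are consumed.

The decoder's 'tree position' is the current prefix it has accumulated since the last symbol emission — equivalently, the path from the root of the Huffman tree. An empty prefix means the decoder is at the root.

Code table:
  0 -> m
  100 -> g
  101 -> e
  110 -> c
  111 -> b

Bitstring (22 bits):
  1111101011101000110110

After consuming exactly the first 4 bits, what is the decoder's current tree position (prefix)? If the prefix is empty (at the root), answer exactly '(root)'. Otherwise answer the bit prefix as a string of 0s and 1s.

Bit 0: prefix='1' (no match yet)
Bit 1: prefix='11' (no match yet)
Bit 2: prefix='111' -> emit 'b', reset
Bit 3: prefix='1' (no match yet)

Answer: 1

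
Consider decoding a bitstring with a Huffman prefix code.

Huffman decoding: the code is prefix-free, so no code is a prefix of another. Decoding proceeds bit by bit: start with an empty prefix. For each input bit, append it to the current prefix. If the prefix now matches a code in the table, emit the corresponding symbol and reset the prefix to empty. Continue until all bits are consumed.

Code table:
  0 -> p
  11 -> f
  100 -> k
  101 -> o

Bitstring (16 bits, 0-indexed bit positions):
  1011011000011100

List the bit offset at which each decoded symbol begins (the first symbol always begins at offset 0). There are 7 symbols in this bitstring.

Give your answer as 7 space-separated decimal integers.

Bit 0: prefix='1' (no match yet)
Bit 1: prefix='10' (no match yet)
Bit 2: prefix='101' -> emit 'o', reset
Bit 3: prefix='1' (no match yet)
Bit 4: prefix='10' (no match yet)
Bit 5: prefix='101' -> emit 'o', reset
Bit 6: prefix='1' (no match yet)
Bit 7: prefix='10' (no match yet)
Bit 8: prefix='100' -> emit 'k', reset
Bit 9: prefix='0' -> emit 'p', reset
Bit 10: prefix='0' -> emit 'p', reset
Bit 11: prefix='1' (no match yet)
Bit 12: prefix='11' -> emit 'f', reset
Bit 13: prefix='1' (no match yet)
Bit 14: prefix='10' (no match yet)
Bit 15: prefix='100' -> emit 'k', reset

Answer: 0 3 6 9 10 11 13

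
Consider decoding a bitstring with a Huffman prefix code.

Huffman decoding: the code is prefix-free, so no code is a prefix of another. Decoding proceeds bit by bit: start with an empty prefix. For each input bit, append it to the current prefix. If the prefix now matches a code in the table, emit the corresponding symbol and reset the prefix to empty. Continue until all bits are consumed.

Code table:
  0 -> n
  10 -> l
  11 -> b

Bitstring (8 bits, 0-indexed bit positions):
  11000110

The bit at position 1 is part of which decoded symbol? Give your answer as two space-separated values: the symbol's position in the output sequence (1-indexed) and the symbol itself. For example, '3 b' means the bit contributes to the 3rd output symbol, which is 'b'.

Answer: 1 b

Derivation:
Bit 0: prefix='1' (no match yet)
Bit 1: prefix='11' -> emit 'b', reset
Bit 2: prefix='0' -> emit 'n', reset
Bit 3: prefix='0' -> emit 'n', reset
Bit 4: prefix='0' -> emit 'n', reset
Bit 5: prefix='1' (no match yet)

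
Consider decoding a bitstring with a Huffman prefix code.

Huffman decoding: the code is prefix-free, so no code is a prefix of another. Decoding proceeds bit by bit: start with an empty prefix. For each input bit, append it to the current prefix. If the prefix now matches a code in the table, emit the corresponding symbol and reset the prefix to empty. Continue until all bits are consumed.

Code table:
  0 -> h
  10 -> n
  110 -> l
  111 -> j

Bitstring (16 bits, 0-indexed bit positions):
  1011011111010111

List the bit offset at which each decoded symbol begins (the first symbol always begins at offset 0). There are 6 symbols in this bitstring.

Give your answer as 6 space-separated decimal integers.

Answer: 0 2 5 8 11 13

Derivation:
Bit 0: prefix='1' (no match yet)
Bit 1: prefix='10' -> emit 'n', reset
Bit 2: prefix='1' (no match yet)
Bit 3: prefix='11' (no match yet)
Bit 4: prefix='110' -> emit 'l', reset
Bit 5: prefix='1' (no match yet)
Bit 6: prefix='11' (no match yet)
Bit 7: prefix='111' -> emit 'j', reset
Bit 8: prefix='1' (no match yet)
Bit 9: prefix='11' (no match yet)
Bit 10: prefix='110' -> emit 'l', reset
Bit 11: prefix='1' (no match yet)
Bit 12: prefix='10' -> emit 'n', reset
Bit 13: prefix='1' (no match yet)
Bit 14: prefix='11' (no match yet)
Bit 15: prefix='111' -> emit 'j', reset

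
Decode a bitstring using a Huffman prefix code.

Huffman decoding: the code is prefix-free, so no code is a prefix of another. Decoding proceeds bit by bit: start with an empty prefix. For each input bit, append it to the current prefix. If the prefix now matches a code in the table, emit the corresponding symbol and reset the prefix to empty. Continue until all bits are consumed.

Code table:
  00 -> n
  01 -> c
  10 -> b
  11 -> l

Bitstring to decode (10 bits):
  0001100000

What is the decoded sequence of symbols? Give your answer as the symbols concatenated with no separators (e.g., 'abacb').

Bit 0: prefix='0' (no match yet)
Bit 1: prefix='00' -> emit 'n', reset
Bit 2: prefix='0' (no match yet)
Bit 3: prefix='01' -> emit 'c', reset
Bit 4: prefix='1' (no match yet)
Bit 5: prefix='10' -> emit 'b', reset
Bit 6: prefix='0' (no match yet)
Bit 7: prefix='00' -> emit 'n', reset
Bit 8: prefix='0' (no match yet)
Bit 9: prefix='00' -> emit 'n', reset

Answer: ncbnn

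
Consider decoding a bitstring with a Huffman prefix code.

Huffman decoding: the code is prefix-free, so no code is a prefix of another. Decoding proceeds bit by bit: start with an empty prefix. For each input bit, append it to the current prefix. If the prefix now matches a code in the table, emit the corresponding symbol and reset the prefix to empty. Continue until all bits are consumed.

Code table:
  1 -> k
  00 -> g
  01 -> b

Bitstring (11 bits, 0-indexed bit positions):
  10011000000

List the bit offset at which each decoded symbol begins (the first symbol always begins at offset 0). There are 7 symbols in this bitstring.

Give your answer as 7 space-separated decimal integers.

Answer: 0 1 3 4 5 7 9

Derivation:
Bit 0: prefix='1' -> emit 'k', reset
Bit 1: prefix='0' (no match yet)
Bit 2: prefix='00' -> emit 'g', reset
Bit 3: prefix='1' -> emit 'k', reset
Bit 4: prefix='1' -> emit 'k', reset
Bit 5: prefix='0' (no match yet)
Bit 6: prefix='00' -> emit 'g', reset
Bit 7: prefix='0' (no match yet)
Bit 8: prefix='00' -> emit 'g', reset
Bit 9: prefix='0' (no match yet)
Bit 10: prefix='00' -> emit 'g', reset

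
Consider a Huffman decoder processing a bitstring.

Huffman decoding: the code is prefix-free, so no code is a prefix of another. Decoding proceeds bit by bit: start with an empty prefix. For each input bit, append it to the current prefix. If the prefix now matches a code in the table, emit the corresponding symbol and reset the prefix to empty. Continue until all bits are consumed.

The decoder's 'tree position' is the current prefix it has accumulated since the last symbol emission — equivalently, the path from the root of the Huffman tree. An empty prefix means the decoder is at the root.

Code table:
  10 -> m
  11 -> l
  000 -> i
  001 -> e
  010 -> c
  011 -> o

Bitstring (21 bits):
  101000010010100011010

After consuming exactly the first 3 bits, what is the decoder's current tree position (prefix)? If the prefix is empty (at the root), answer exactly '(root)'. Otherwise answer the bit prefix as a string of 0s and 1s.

Answer: 1

Derivation:
Bit 0: prefix='1' (no match yet)
Bit 1: prefix='10' -> emit 'm', reset
Bit 2: prefix='1' (no match yet)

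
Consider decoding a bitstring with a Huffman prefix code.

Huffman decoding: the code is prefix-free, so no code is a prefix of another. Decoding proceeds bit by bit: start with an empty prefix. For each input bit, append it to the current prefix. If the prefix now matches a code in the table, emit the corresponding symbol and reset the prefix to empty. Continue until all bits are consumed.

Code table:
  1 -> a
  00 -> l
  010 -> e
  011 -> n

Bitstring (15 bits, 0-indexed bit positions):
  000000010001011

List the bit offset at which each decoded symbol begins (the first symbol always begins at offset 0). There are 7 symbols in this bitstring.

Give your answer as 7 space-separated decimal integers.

Bit 0: prefix='0' (no match yet)
Bit 1: prefix='00' -> emit 'l', reset
Bit 2: prefix='0' (no match yet)
Bit 3: prefix='00' -> emit 'l', reset
Bit 4: prefix='0' (no match yet)
Bit 5: prefix='00' -> emit 'l', reset
Bit 6: prefix='0' (no match yet)
Bit 7: prefix='01' (no match yet)
Bit 8: prefix='010' -> emit 'e', reset
Bit 9: prefix='0' (no match yet)
Bit 10: prefix='00' -> emit 'l', reset
Bit 11: prefix='1' -> emit 'a', reset
Bit 12: prefix='0' (no match yet)
Bit 13: prefix='01' (no match yet)
Bit 14: prefix='011' -> emit 'n', reset

Answer: 0 2 4 6 9 11 12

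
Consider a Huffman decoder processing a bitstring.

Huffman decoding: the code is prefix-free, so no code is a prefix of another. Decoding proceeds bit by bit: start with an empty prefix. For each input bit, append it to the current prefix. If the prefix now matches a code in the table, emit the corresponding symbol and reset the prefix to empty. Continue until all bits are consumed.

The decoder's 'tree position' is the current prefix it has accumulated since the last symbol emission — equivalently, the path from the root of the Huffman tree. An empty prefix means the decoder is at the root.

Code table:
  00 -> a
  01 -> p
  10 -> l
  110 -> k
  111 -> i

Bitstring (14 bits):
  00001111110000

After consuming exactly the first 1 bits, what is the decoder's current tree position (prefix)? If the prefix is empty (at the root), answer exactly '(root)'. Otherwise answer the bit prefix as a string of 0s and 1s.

Bit 0: prefix='0' (no match yet)

Answer: 0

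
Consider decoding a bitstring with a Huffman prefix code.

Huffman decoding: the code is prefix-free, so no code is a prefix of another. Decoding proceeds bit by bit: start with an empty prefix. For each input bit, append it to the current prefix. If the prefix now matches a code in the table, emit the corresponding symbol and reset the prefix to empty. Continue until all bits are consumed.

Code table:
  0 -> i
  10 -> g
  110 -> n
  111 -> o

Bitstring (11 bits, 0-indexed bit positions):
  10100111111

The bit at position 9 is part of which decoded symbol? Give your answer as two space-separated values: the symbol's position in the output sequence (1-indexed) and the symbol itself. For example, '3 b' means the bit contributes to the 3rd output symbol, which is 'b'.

Answer: 5 o

Derivation:
Bit 0: prefix='1' (no match yet)
Bit 1: prefix='10' -> emit 'g', reset
Bit 2: prefix='1' (no match yet)
Bit 3: prefix='10' -> emit 'g', reset
Bit 4: prefix='0' -> emit 'i', reset
Bit 5: prefix='1' (no match yet)
Bit 6: prefix='11' (no match yet)
Bit 7: prefix='111' -> emit 'o', reset
Bit 8: prefix='1' (no match yet)
Bit 9: prefix='11' (no match yet)
Bit 10: prefix='111' -> emit 'o', reset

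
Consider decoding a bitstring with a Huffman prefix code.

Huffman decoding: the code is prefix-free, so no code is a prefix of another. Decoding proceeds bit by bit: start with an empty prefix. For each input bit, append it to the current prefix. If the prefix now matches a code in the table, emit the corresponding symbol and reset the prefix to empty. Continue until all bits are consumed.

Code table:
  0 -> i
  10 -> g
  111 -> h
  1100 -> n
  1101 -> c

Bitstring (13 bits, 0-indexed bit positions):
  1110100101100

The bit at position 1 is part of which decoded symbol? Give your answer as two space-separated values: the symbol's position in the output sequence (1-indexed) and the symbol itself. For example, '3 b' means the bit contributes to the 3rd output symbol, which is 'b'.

Answer: 1 h

Derivation:
Bit 0: prefix='1' (no match yet)
Bit 1: prefix='11' (no match yet)
Bit 2: prefix='111' -> emit 'h', reset
Bit 3: prefix='0' -> emit 'i', reset
Bit 4: prefix='1' (no match yet)
Bit 5: prefix='10' -> emit 'g', reset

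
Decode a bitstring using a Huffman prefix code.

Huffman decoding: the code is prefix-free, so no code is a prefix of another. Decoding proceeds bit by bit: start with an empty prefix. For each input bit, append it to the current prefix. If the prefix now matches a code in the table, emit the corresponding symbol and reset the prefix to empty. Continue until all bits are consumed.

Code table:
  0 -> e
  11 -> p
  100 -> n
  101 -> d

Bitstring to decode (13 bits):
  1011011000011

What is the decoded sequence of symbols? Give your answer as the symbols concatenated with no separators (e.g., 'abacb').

Bit 0: prefix='1' (no match yet)
Bit 1: prefix='10' (no match yet)
Bit 2: prefix='101' -> emit 'd', reset
Bit 3: prefix='1' (no match yet)
Bit 4: prefix='10' (no match yet)
Bit 5: prefix='101' -> emit 'd', reset
Bit 6: prefix='1' (no match yet)
Bit 7: prefix='10' (no match yet)
Bit 8: prefix='100' -> emit 'n', reset
Bit 9: prefix='0' -> emit 'e', reset
Bit 10: prefix='0' -> emit 'e', reset
Bit 11: prefix='1' (no match yet)
Bit 12: prefix='11' -> emit 'p', reset

Answer: ddneep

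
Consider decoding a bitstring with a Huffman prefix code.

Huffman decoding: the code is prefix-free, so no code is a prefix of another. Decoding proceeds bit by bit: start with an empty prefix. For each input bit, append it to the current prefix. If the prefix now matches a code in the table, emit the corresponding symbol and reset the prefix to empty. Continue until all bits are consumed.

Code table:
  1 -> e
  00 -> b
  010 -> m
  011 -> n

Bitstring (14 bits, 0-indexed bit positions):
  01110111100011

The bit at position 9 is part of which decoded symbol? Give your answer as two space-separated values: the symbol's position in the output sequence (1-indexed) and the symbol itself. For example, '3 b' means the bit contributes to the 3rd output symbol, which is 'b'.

Answer: 6 b

Derivation:
Bit 0: prefix='0' (no match yet)
Bit 1: prefix='01' (no match yet)
Bit 2: prefix='011' -> emit 'n', reset
Bit 3: prefix='1' -> emit 'e', reset
Bit 4: prefix='0' (no match yet)
Bit 5: prefix='01' (no match yet)
Bit 6: prefix='011' -> emit 'n', reset
Bit 7: prefix='1' -> emit 'e', reset
Bit 8: prefix='1' -> emit 'e', reset
Bit 9: prefix='0' (no match yet)
Bit 10: prefix='00' -> emit 'b', reset
Bit 11: prefix='0' (no match yet)
Bit 12: prefix='01' (no match yet)
Bit 13: prefix='011' -> emit 'n', reset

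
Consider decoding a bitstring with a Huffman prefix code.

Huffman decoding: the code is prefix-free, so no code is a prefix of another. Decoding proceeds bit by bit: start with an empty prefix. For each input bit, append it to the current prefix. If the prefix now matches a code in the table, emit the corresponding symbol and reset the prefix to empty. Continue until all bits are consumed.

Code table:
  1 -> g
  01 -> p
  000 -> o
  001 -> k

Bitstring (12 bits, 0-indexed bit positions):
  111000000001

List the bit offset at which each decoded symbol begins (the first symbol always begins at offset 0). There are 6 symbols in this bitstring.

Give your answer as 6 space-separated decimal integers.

Bit 0: prefix='1' -> emit 'g', reset
Bit 1: prefix='1' -> emit 'g', reset
Bit 2: prefix='1' -> emit 'g', reset
Bit 3: prefix='0' (no match yet)
Bit 4: prefix='00' (no match yet)
Bit 5: prefix='000' -> emit 'o', reset
Bit 6: prefix='0' (no match yet)
Bit 7: prefix='00' (no match yet)
Bit 8: prefix='000' -> emit 'o', reset
Bit 9: prefix='0' (no match yet)
Bit 10: prefix='00' (no match yet)
Bit 11: prefix='001' -> emit 'k', reset

Answer: 0 1 2 3 6 9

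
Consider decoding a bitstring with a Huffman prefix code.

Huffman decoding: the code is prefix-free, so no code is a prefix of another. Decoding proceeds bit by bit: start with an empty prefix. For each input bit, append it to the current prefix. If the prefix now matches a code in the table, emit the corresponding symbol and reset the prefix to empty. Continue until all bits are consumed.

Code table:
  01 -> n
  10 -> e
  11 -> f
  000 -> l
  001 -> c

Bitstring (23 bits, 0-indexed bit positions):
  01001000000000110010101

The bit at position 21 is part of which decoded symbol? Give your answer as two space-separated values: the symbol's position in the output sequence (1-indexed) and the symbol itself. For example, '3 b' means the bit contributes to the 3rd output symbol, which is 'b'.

Bit 0: prefix='0' (no match yet)
Bit 1: prefix='01' -> emit 'n', reset
Bit 2: prefix='0' (no match yet)
Bit 3: prefix='00' (no match yet)
Bit 4: prefix='001' -> emit 'c', reset
Bit 5: prefix='0' (no match yet)
Bit 6: prefix='00' (no match yet)
Bit 7: prefix='000' -> emit 'l', reset
Bit 8: prefix='0' (no match yet)
Bit 9: prefix='00' (no match yet)
Bit 10: prefix='000' -> emit 'l', reset
Bit 11: prefix='0' (no match yet)
Bit 12: prefix='00' (no match yet)
Bit 13: prefix='000' -> emit 'l', reset
Bit 14: prefix='1' (no match yet)
Bit 15: prefix='11' -> emit 'f', reset
Bit 16: prefix='0' (no match yet)
Bit 17: prefix='00' (no match yet)
Bit 18: prefix='001' -> emit 'c', reset
Bit 19: prefix='0' (no match yet)
Bit 20: prefix='01' -> emit 'n', reset
Bit 21: prefix='0' (no match yet)
Bit 22: prefix='01' -> emit 'n', reset

Answer: 9 n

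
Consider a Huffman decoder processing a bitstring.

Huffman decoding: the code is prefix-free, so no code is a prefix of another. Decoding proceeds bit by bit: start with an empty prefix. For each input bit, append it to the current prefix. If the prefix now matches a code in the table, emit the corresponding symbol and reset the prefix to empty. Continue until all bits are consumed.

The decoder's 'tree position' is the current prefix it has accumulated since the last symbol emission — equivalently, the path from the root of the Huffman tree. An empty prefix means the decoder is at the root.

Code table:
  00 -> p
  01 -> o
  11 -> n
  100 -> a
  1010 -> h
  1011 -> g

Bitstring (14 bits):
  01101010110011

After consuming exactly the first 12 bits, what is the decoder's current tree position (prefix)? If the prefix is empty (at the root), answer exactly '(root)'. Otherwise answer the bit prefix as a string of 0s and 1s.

Answer: (root)

Derivation:
Bit 0: prefix='0' (no match yet)
Bit 1: prefix='01' -> emit 'o', reset
Bit 2: prefix='1' (no match yet)
Bit 3: prefix='10' (no match yet)
Bit 4: prefix='101' (no match yet)
Bit 5: prefix='1010' -> emit 'h', reset
Bit 6: prefix='1' (no match yet)
Bit 7: prefix='10' (no match yet)
Bit 8: prefix='101' (no match yet)
Bit 9: prefix='1011' -> emit 'g', reset
Bit 10: prefix='0' (no match yet)
Bit 11: prefix='00' -> emit 'p', reset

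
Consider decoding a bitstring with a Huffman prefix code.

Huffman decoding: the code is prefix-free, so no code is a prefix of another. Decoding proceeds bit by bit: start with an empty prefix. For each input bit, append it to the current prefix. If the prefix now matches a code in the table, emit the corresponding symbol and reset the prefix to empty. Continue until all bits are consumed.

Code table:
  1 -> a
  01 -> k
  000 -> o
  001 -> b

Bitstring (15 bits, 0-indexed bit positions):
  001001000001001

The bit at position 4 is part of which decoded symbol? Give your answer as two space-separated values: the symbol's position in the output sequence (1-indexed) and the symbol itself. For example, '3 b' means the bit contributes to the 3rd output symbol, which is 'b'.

Bit 0: prefix='0' (no match yet)
Bit 1: prefix='00' (no match yet)
Bit 2: prefix='001' -> emit 'b', reset
Bit 3: prefix='0' (no match yet)
Bit 4: prefix='00' (no match yet)
Bit 5: prefix='001' -> emit 'b', reset
Bit 6: prefix='0' (no match yet)
Bit 7: prefix='00' (no match yet)
Bit 8: prefix='000' -> emit 'o', reset

Answer: 2 b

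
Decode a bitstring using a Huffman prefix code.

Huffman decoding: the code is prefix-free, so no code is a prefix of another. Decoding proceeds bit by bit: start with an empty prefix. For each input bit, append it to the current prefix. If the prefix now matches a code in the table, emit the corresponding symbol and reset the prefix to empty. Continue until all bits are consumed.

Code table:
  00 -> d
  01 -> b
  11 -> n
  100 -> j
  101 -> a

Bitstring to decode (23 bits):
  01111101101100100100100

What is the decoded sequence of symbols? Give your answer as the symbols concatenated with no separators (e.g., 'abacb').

Answer: bnnbajjjj

Derivation:
Bit 0: prefix='0' (no match yet)
Bit 1: prefix='01' -> emit 'b', reset
Bit 2: prefix='1' (no match yet)
Bit 3: prefix='11' -> emit 'n', reset
Bit 4: prefix='1' (no match yet)
Bit 5: prefix='11' -> emit 'n', reset
Bit 6: prefix='0' (no match yet)
Bit 7: prefix='01' -> emit 'b', reset
Bit 8: prefix='1' (no match yet)
Bit 9: prefix='10' (no match yet)
Bit 10: prefix='101' -> emit 'a', reset
Bit 11: prefix='1' (no match yet)
Bit 12: prefix='10' (no match yet)
Bit 13: prefix='100' -> emit 'j', reset
Bit 14: prefix='1' (no match yet)
Bit 15: prefix='10' (no match yet)
Bit 16: prefix='100' -> emit 'j', reset
Bit 17: prefix='1' (no match yet)
Bit 18: prefix='10' (no match yet)
Bit 19: prefix='100' -> emit 'j', reset
Bit 20: prefix='1' (no match yet)
Bit 21: prefix='10' (no match yet)
Bit 22: prefix='100' -> emit 'j', reset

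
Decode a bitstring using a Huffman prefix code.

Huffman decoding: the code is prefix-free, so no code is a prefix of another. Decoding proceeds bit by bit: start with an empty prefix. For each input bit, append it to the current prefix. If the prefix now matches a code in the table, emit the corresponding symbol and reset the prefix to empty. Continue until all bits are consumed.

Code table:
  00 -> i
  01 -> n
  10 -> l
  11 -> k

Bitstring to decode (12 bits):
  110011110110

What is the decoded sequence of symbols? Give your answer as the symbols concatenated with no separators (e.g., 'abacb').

Answer: kikknl

Derivation:
Bit 0: prefix='1' (no match yet)
Bit 1: prefix='11' -> emit 'k', reset
Bit 2: prefix='0' (no match yet)
Bit 3: prefix='00' -> emit 'i', reset
Bit 4: prefix='1' (no match yet)
Bit 5: prefix='11' -> emit 'k', reset
Bit 6: prefix='1' (no match yet)
Bit 7: prefix='11' -> emit 'k', reset
Bit 8: prefix='0' (no match yet)
Bit 9: prefix='01' -> emit 'n', reset
Bit 10: prefix='1' (no match yet)
Bit 11: prefix='10' -> emit 'l', reset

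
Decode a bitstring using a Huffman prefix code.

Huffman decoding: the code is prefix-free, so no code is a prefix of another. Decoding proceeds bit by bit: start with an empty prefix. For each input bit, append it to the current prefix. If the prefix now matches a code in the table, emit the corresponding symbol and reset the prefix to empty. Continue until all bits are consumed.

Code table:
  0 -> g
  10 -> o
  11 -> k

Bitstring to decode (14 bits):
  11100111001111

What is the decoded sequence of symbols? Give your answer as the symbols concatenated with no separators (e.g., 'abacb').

Answer: kogkogkk

Derivation:
Bit 0: prefix='1' (no match yet)
Bit 1: prefix='11' -> emit 'k', reset
Bit 2: prefix='1' (no match yet)
Bit 3: prefix='10' -> emit 'o', reset
Bit 4: prefix='0' -> emit 'g', reset
Bit 5: prefix='1' (no match yet)
Bit 6: prefix='11' -> emit 'k', reset
Bit 7: prefix='1' (no match yet)
Bit 8: prefix='10' -> emit 'o', reset
Bit 9: prefix='0' -> emit 'g', reset
Bit 10: prefix='1' (no match yet)
Bit 11: prefix='11' -> emit 'k', reset
Bit 12: prefix='1' (no match yet)
Bit 13: prefix='11' -> emit 'k', reset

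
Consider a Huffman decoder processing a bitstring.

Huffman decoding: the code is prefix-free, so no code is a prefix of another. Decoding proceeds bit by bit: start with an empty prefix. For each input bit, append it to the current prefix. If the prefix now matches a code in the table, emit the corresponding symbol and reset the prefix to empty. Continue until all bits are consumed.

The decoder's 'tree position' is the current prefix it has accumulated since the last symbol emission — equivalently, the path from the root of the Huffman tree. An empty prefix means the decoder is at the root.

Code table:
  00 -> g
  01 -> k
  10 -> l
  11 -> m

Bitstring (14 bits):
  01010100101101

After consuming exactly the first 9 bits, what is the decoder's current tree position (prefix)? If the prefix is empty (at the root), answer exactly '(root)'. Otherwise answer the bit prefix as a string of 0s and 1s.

Bit 0: prefix='0' (no match yet)
Bit 1: prefix='01' -> emit 'k', reset
Bit 2: prefix='0' (no match yet)
Bit 3: prefix='01' -> emit 'k', reset
Bit 4: prefix='0' (no match yet)
Bit 5: prefix='01' -> emit 'k', reset
Bit 6: prefix='0' (no match yet)
Bit 7: prefix='00' -> emit 'g', reset
Bit 8: prefix='1' (no match yet)

Answer: 1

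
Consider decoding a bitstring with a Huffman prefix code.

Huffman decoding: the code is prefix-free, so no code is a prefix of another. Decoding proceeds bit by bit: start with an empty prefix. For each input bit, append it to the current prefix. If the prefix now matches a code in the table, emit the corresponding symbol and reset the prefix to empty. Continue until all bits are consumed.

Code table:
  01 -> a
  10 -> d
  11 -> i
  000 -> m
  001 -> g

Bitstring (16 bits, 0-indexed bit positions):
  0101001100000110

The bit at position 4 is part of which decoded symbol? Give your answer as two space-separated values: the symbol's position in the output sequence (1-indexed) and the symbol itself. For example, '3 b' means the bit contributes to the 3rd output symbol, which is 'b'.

Bit 0: prefix='0' (no match yet)
Bit 1: prefix='01' -> emit 'a', reset
Bit 2: prefix='0' (no match yet)
Bit 3: prefix='01' -> emit 'a', reset
Bit 4: prefix='0' (no match yet)
Bit 5: prefix='00' (no match yet)
Bit 6: prefix='001' -> emit 'g', reset
Bit 7: prefix='1' (no match yet)
Bit 8: prefix='10' -> emit 'd', reset

Answer: 3 g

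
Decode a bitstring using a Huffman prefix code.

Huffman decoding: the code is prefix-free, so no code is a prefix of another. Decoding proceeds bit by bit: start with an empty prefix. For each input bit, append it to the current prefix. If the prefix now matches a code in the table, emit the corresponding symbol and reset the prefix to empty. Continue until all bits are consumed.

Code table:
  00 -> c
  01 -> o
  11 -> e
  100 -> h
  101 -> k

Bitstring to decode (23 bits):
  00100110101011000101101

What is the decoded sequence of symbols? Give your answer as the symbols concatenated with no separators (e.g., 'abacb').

Bit 0: prefix='0' (no match yet)
Bit 1: prefix='00' -> emit 'c', reset
Bit 2: prefix='1' (no match yet)
Bit 3: prefix='10' (no match yet)
Bit 4: prefix='100' -> emit 'h', reset
Bit 5: prefix='1' (no match yet)
Bit 6: prefix='11' -> emit 'e', reset
Bit 7: prefix='0' (no match yet)
Bit 8: prefix='01' -> emit 'o', reset
Bit 9: prefix='0' (no match yet)
Bit 10: prefix='01' -> emit 'o', reset
Bit 11: prefix='0' (no match yet)
Bit 12: prefix='01' -> emit 'o', reset
Bit 13: prefix='1' (no match yet)
Bit 14: prefix='10' (no match yet)
Bit 15: prefix='100' -> emit 'h', reset
Bit 16: prefix='0' (no match yet)
Bit 17: prefix='01' -> emit 'o', reset
Bit 18: prefix='0' (no match yet)
Bit 19: prefix='01' -> emit 'o', reset
Bit 20: prefix='1' (no match yet)
Bit 21: prefix='10' (no match yet)
Bit 22: prefix='101' -> emit 'k', reset

Answer: cheooohook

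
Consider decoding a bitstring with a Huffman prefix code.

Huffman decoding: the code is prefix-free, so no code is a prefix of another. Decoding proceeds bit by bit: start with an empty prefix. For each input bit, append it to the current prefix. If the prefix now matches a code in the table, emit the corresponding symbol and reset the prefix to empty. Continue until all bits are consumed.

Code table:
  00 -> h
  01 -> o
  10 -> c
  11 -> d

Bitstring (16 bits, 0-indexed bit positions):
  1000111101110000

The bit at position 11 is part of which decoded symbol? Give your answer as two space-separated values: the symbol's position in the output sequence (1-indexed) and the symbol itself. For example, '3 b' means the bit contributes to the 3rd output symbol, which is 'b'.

Bit 0: prefix='1' (no match yet)
Bit 1: prefix='10' -> emit 'c', reset
Bit 2: prefix='0' (no match yet)
Bit 3: prefix='00' -> emit 'h', reset
Bit 4: prefix='1' (no match yet)
Bit 5: prefix='11' -> emit 'd', reset
Bit 6: prefix='1' (no match yet)
Bit 7: prefix='11' -> emit 'd', reset
Bit 8: prefix='0' (no match yet)
Bit 9: prefix='01' -> emit 'o', reset
Bit 10: prefix='1' (no match yet)
Bit 11: prefix='11' -> emit 'd', reset
Bit 12: prefix='0' (no match yet)
Bit 13: prefix='00' -> emit 'h', reset
Bit 14: prefix='0' (no match yet)
Bit 15: prefix='00' -> emit 'h', reset

Answer: 6 d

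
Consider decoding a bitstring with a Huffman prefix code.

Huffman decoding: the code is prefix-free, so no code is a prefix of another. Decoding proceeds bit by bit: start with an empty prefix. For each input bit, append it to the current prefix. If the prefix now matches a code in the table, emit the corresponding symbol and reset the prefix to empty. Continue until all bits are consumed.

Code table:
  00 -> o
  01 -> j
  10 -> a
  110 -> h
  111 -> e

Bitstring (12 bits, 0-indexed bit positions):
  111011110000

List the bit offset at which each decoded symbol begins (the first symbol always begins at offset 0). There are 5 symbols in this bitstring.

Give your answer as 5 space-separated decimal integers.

Answer: 0 3 5 8 10

Derivation:
Bit 0: prefix='1' (no match yet)
Bit 1: prefix='11' (no match yet)
Bit 2: prefix='111' -> emit 'e', reset
Bit 3: prefix='0' (no match yet)
Bit 4: prefix='01' -> emit 'j', reset
Bit 5: prefix='1' (no match yet)
Bit 6: prefix='11' (no match yet)
Bit 7: prefix='111' -> emit 'e', reset
Bit 8: prefix='0' (no match yet)
Bit 9: prefix='00' -> emit 'o', reset
Bit 10: prefix='0' (no match yet)
Bit 11: prefix='00' -> emit 'o', reset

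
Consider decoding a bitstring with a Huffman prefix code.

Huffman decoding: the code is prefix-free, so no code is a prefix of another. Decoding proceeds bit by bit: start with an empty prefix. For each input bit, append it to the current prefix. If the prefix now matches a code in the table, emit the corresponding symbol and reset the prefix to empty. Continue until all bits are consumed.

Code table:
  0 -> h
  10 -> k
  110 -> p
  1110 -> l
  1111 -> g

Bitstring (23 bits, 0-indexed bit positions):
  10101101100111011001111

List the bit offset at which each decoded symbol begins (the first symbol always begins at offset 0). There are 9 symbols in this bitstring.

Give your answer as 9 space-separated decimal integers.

Bit 0: prefix='1' (no match yet)
Bit 1: prefix='10' -> emit 'k', reset
Bit 2: prefix='1' (no match yet)
Bit 3: prefix='10' -> emit 'k', reset
Bit 4: prefix='1' (no match yet)
Bit 5: prefix='11' (no match yet)
Bit 6: prefix='110' -> emit 'p', reset
Bit 7: prefix='1' (no match yet)
Bit 8: prefix='11' (no match yet)
Bit 9: prefix='110' -> emit 'p', reset
Bit 10: prefix='0' -> emit 'h', reset
Bit 11: prefix='1' (no match yet)
Bit 12: prefix='11' (no match yet)
Bit 13: prefix='111' (no match yet)
Bit 14: prefix='1110' -> emit 'l', reset
Bit 15: prefix='1' (no match yet)
Bit 16: prefix='11' (no match yet)
Bit 17: prefix='110' -> emit 'p', reset
Bit 18: prefix='0' -> emit 'h', reset
Bit 19: prefix='1' (no match yet)
Bit 20: prefix='11' (no match yet)
Bit 21: prefix='111' (no match yet)
Bit 22: prefix='1111' -> emit 'g', reset

Answer: 0 2 4 7 10 11 15 18 19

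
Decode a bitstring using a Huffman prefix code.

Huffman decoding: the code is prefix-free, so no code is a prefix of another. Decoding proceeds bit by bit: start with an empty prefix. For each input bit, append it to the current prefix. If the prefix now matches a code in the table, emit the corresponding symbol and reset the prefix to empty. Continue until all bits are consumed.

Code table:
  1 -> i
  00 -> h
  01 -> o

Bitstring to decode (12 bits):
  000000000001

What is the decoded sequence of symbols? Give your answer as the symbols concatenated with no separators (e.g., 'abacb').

Answer: hhhhho

Derivation:
Bit 0: prefix='0' (no match yet)
Bit 1: prefix='00' -> emit 'h', reset
Bit 2: prefix='0' (no match yet)
Bit 3: prefix='00' -> emit 'h', reset
Bit 4: prefix='0' (no match yet)
Bit 5: prefix='00' -> emit 'h', reset
Bit 6: prefix='0' (no match yet)
Bit 7: prefix='00' -> emit 'h', reset
Bit 8: prefix='0' (no match yet)
Bit 9: prefix='00' -> emit 'h', reset
Bit 10: prefix='0' (no match yet)
Bit 11: prefix='01' -> emit 'o', reset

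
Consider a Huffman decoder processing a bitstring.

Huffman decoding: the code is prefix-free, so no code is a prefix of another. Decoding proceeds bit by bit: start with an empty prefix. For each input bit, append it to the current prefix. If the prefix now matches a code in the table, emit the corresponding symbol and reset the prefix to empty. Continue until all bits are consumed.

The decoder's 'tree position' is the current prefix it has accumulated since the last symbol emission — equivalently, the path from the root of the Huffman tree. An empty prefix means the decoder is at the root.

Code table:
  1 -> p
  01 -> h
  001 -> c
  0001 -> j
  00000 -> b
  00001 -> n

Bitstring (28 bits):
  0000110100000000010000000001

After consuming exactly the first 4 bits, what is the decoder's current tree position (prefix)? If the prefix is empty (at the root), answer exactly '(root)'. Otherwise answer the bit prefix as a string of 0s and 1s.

Bit 0: prefix='0' (no match yet)
Bit 1: prefix='00' (no match yet)
Bit 2: prefix='000' (no match yet)
Bit 3: prefix='0000' (no match yet)

Answer: 0000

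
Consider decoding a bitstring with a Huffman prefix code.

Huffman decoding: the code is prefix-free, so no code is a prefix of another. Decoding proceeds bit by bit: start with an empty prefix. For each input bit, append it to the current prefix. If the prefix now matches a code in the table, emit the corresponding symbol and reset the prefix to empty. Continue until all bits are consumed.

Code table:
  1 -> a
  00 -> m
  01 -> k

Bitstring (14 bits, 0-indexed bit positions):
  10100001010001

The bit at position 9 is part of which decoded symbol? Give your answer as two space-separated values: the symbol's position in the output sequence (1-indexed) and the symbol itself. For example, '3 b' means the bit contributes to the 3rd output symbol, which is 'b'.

Answer: 6 k

Derivation:
Bit 0: prefix='1' -> emit 'a', reset
Bit 1: prefix='0' (no match yet)
Bit 2: prefix='01' -> emit 'k', reset
Bit 3: prefix='0' (no match yet)
Bit 4: prefix='00' -> emit 'm', reset
Bit 5: prefix='0' (no match yet)
Bit 6: prefix='00' -> emit 'm', reset
Bit 7: prefix='1' -> emit 'a', reset
Bit 8: prefix='0' (no match yet)
Bit 9: prefix='01' -> emit 'k', reset
Bit 10: prefix='0' (no match yet)
Bit 11: prefix='00' -> emit 'm', reset
Bit 12: prefix='0' (no match yet)
Bit 13: prefix='01' -> emit 'k', reset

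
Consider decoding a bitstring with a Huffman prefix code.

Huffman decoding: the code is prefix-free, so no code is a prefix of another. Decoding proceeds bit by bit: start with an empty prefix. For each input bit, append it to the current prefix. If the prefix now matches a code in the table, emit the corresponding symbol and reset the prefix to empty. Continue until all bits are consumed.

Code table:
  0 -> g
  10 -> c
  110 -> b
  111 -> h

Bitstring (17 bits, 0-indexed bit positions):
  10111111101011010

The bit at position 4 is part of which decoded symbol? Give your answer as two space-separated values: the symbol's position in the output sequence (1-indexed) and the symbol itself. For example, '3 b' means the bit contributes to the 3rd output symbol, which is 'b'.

Answer: 2 h

Derivation:
Bit 0: prefix='1' (no match yet)
Bit 1: prefix='10' -> emit 'c', reset
Bit 2: prefix='1' (no match yet)
Bit 3: prefix='11' (no match yet)
Bit 4: prefix='111' -> emit 'h', reset
Bit 5: prefix='1' (no match yet)
Bit 6: prefix='11' (no match yet)
Bit 7: prefix='111' -> emit 'h', reset
Bit 8: prefix='1' (no match yet)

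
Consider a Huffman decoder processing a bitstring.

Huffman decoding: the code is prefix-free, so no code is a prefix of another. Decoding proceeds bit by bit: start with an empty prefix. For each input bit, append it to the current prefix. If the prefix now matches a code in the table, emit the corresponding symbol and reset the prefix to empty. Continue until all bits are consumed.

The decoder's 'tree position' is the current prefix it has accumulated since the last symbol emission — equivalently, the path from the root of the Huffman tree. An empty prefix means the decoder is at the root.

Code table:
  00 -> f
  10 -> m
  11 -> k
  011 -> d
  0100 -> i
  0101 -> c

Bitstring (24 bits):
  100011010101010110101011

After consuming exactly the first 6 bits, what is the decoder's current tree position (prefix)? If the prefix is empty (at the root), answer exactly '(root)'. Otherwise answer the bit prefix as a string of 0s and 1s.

Bit 0: prefix='1' (no match yet)
Bit 1: prefix='10' -> emit 'm', reset
Bit 2: prefix='0' (no match yet)
Bit 3: prefix='00' -> emit 'f', reset
Bit 4: prefix='1' (no match yet)
Bit 5: prefix='11' -> emit 'k', reset

Answer: (root)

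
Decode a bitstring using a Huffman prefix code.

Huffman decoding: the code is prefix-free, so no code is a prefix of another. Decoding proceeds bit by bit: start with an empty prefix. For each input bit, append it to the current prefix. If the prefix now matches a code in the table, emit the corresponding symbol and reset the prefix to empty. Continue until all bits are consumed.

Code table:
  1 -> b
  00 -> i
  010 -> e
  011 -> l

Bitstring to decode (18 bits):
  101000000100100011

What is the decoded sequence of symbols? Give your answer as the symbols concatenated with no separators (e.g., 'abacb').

Answer: beiieeibb

Derivation:
Bit 0: prefix='1' -> emit 'b', reset
Bit 1: prefix='0' (no match yet)
Bit 2: prefix='01' (no match yet)
Bit 3: prefix='010' -> emit 'e', reset
Bit 4: prefix='0' (no match yet)
Bit 5: prefix='00' -> emit 'i', reset
Bit 6: prefix='0' (no match yet)
Bit 7: prefix='00' -> emit 'i', reset
Bit 8: prefix='0' (no match yet)
Bit 9: prefix='01' (no match yet)
Bit 10: prefix='010' -> emit 'e', reset
Bit 11: prefix='0' (no match yet)
Bit 12: prefix='01' (no match yet)
Bit 13: prefix='010' -> emit 'e', reset
Bit 14: prefix='0' (no match yet)
Bit 15: prefix='00' -> emit 'i', reset
Bit 16: prefix='1' -> emit 'b', reset
Bit 17: prefix='1' -> emit 'b', reset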